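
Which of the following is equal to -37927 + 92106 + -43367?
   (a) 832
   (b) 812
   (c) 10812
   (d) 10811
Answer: c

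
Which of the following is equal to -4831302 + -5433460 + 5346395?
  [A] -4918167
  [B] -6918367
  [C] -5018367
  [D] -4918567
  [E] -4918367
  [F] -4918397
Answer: E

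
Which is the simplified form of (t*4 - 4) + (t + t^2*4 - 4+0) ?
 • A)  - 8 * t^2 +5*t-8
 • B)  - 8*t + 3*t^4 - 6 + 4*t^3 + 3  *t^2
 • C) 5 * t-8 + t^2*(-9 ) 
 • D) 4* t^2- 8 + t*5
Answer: D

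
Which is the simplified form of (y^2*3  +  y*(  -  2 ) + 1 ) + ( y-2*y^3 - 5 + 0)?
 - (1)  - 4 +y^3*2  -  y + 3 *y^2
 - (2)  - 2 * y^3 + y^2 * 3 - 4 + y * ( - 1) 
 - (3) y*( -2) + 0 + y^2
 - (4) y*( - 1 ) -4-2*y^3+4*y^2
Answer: 2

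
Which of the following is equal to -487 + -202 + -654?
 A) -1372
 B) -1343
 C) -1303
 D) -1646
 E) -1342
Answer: B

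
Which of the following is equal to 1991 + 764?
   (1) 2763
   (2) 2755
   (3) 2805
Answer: 2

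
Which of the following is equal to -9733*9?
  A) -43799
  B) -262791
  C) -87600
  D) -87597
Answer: D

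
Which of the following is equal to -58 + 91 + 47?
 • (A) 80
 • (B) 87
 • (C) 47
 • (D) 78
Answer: A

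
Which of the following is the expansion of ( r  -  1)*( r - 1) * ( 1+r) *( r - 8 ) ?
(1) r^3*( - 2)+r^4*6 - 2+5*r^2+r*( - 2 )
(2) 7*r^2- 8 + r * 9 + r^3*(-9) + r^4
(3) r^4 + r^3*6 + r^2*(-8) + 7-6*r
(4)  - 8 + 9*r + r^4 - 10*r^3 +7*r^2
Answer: 2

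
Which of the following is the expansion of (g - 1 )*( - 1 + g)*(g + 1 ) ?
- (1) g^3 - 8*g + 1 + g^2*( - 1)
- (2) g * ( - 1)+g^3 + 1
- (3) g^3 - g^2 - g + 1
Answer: 3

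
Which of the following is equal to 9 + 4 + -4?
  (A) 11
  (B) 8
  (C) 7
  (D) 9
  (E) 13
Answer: D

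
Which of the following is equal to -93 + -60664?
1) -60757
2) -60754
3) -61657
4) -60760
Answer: 1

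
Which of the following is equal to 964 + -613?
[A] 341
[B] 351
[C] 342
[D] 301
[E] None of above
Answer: B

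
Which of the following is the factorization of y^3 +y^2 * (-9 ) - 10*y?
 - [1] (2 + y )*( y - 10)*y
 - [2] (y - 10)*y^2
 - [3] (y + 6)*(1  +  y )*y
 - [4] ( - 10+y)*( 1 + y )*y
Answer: 4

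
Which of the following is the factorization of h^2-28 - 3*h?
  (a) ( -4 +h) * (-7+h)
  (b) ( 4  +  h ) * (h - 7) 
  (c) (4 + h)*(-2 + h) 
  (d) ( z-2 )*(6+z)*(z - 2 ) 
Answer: b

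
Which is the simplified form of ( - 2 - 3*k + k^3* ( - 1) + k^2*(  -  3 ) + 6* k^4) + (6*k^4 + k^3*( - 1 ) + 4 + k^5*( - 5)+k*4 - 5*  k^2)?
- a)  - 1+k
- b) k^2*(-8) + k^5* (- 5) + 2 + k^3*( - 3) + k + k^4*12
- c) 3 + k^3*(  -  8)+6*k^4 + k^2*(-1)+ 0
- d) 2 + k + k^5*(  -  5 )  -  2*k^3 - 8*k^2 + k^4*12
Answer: d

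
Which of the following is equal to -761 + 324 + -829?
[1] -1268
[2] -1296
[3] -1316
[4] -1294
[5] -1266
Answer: 5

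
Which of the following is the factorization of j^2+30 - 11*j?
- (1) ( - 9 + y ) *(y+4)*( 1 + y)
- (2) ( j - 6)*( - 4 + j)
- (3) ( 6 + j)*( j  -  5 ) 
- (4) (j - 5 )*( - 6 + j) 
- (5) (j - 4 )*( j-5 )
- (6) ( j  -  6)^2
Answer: 4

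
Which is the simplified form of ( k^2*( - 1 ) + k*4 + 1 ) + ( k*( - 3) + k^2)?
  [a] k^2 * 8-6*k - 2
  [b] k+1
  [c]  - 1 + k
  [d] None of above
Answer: b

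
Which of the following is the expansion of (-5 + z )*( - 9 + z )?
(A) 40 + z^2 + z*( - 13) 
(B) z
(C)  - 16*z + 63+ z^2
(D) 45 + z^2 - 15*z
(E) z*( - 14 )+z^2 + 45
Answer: E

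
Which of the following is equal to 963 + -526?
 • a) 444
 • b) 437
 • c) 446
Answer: b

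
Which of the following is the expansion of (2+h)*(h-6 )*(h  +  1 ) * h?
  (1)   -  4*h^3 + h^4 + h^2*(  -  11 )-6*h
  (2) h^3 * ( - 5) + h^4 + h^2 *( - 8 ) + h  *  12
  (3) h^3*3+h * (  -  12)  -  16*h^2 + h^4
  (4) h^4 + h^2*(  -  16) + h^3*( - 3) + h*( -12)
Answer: 4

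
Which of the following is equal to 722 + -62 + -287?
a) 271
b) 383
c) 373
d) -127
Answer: c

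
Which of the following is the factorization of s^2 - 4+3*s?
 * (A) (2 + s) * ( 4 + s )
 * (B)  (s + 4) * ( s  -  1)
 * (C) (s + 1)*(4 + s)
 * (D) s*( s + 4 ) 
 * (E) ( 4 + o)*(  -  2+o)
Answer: B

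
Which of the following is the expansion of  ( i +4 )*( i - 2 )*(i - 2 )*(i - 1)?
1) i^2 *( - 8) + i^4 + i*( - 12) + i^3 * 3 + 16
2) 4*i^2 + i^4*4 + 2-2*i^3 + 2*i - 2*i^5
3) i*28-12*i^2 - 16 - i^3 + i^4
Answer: 3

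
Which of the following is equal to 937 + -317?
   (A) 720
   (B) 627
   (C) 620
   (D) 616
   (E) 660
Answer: C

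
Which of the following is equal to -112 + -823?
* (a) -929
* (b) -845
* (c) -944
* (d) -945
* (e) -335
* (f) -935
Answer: f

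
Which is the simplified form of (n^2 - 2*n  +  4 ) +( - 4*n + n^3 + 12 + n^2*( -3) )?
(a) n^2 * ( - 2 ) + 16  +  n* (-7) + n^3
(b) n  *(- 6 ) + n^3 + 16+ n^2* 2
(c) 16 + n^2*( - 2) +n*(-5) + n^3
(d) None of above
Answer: d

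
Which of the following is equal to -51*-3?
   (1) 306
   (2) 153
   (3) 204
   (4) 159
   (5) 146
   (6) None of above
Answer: 2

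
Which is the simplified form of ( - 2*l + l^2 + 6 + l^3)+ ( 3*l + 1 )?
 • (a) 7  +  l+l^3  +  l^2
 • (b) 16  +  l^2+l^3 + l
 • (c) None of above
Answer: a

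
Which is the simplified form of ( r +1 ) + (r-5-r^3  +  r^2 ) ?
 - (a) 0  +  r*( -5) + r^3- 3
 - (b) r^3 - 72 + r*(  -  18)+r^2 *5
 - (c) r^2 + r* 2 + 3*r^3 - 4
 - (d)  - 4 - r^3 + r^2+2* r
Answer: d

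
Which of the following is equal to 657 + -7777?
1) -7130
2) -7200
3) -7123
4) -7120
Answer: 4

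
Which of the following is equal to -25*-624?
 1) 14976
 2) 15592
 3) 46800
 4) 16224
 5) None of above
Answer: 5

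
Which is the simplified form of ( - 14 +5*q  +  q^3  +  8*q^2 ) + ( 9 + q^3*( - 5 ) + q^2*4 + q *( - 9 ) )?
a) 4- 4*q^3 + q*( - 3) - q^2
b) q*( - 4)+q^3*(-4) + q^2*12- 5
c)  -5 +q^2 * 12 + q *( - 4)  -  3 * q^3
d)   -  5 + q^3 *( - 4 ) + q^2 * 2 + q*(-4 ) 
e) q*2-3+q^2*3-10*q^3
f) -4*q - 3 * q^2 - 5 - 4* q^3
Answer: b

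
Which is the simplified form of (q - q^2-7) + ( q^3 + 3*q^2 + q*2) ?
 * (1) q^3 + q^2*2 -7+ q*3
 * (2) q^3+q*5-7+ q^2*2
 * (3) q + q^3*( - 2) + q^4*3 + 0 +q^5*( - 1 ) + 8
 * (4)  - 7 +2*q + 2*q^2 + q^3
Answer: 1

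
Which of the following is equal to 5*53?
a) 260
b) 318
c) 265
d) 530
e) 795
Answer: c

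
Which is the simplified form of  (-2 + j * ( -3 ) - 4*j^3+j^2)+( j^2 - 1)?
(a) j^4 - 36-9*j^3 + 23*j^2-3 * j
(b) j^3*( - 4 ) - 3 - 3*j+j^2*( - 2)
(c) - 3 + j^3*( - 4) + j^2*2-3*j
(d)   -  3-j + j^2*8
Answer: c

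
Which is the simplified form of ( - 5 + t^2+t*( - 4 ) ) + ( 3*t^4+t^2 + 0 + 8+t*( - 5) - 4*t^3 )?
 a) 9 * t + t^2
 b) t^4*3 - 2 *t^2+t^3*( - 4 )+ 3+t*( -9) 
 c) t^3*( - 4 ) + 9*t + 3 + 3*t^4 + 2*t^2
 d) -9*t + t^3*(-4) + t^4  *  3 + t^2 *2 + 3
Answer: d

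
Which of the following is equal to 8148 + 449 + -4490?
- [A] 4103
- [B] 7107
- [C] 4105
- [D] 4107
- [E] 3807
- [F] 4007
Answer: D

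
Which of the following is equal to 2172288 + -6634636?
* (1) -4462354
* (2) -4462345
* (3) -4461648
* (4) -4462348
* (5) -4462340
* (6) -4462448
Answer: 4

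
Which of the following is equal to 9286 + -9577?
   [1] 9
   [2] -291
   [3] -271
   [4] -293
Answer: 2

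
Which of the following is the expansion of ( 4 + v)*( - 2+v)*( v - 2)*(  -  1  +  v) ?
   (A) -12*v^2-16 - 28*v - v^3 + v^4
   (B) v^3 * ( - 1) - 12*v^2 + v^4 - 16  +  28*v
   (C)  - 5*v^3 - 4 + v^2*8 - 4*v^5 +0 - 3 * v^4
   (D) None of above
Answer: B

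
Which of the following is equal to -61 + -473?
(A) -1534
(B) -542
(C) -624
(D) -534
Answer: D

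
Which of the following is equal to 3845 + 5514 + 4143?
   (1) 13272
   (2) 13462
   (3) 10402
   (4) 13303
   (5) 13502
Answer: 5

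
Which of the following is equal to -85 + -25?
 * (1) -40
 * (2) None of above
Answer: 2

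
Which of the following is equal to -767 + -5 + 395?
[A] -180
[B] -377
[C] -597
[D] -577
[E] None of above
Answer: B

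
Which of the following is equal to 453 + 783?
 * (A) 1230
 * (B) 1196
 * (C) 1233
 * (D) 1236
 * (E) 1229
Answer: D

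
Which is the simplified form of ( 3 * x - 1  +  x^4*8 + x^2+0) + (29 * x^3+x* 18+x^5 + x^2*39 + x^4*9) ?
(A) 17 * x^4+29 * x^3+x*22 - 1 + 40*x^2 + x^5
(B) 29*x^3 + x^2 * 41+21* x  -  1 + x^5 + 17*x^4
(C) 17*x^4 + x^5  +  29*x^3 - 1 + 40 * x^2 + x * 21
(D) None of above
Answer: C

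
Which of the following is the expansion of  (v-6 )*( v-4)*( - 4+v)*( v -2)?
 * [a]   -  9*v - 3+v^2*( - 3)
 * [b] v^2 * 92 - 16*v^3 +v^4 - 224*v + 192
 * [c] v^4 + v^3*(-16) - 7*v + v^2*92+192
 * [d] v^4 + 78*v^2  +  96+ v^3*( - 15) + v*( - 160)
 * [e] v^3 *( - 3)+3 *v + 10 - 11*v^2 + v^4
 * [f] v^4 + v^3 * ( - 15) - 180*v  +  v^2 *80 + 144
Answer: b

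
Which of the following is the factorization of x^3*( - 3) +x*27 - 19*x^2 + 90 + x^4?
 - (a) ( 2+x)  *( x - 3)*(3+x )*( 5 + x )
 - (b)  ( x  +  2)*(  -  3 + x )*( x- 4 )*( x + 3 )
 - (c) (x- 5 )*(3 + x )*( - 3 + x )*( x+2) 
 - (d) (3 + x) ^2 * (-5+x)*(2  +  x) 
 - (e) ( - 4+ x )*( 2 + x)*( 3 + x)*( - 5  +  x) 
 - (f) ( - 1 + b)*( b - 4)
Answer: c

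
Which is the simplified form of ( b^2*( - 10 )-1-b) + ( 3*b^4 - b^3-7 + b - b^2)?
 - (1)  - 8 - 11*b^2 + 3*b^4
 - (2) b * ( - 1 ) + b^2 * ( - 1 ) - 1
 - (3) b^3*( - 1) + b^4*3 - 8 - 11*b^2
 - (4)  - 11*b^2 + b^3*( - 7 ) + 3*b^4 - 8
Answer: 3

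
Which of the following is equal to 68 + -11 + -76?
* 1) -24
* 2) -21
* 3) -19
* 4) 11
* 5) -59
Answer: 3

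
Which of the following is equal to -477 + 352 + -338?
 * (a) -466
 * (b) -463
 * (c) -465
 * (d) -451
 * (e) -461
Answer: b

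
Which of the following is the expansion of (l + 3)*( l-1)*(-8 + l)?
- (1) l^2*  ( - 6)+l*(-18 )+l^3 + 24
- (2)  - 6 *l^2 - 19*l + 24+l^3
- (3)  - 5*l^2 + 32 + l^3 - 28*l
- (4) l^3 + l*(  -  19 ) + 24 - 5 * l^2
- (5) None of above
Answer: 2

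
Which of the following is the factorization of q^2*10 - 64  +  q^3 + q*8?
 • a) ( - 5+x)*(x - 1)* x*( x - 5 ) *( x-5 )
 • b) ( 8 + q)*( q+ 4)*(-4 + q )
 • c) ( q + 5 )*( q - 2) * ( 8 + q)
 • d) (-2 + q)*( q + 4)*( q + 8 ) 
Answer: d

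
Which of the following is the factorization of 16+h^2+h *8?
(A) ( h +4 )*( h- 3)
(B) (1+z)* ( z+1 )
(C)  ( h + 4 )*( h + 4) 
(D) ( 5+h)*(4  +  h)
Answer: C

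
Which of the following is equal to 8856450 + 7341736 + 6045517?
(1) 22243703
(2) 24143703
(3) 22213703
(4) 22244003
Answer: 1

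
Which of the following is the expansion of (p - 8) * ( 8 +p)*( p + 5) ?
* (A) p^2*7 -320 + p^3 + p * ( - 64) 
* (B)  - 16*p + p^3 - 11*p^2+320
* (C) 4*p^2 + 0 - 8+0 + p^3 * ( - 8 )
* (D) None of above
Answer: D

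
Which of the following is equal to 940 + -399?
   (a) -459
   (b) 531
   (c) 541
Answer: c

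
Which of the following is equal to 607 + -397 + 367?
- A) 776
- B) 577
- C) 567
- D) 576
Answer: B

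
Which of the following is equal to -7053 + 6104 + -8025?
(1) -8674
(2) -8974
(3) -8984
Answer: 2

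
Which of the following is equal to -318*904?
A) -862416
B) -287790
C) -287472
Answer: C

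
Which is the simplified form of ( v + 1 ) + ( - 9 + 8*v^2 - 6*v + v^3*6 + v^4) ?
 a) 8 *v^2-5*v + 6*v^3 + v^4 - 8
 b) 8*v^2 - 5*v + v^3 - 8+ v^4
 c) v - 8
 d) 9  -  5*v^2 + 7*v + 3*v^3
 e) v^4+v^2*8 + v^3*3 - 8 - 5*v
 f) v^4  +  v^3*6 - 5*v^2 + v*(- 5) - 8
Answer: a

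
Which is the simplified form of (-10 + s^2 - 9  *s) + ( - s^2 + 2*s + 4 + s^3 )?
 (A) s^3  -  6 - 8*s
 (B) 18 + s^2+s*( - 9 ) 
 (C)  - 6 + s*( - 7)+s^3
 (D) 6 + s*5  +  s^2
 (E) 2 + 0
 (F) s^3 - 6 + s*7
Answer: C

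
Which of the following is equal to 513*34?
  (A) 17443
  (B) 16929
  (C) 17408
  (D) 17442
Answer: D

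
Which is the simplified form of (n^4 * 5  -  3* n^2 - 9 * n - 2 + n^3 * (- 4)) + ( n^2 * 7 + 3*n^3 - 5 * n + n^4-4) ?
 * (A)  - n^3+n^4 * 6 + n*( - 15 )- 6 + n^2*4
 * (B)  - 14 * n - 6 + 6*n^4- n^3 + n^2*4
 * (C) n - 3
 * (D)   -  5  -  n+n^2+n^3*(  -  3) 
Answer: B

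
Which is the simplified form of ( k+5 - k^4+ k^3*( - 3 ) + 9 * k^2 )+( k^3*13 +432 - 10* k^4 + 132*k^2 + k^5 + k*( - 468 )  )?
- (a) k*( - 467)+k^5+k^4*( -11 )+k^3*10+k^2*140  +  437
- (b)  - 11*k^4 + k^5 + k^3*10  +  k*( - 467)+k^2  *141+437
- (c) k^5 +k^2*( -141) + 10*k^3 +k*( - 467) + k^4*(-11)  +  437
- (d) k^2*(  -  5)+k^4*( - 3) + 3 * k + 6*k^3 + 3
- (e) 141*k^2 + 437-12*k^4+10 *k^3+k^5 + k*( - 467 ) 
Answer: b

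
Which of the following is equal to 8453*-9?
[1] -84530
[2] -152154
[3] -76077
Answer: 3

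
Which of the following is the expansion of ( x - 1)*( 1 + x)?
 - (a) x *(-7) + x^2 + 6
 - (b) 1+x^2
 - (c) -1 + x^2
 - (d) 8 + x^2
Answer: c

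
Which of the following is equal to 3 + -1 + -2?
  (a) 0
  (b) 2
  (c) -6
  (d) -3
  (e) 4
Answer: a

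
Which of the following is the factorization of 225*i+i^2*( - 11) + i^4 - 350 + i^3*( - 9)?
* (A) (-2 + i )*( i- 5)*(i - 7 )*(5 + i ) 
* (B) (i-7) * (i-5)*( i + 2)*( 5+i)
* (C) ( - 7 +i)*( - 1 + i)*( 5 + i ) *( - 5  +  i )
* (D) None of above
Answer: A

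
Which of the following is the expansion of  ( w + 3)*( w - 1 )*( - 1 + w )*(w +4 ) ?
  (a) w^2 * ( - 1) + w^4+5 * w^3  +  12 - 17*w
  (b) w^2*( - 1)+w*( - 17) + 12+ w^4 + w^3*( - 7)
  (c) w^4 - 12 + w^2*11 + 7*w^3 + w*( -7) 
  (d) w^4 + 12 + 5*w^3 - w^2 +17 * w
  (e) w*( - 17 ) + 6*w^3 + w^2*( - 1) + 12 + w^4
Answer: a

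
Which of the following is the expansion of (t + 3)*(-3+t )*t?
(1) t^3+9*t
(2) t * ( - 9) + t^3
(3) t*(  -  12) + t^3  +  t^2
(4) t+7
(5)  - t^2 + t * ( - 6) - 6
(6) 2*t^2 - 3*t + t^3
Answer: 2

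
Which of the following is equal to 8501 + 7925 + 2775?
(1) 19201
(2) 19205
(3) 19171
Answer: 1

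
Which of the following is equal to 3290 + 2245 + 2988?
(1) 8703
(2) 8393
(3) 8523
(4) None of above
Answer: 3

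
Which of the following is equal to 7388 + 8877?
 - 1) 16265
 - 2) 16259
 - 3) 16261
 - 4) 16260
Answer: 1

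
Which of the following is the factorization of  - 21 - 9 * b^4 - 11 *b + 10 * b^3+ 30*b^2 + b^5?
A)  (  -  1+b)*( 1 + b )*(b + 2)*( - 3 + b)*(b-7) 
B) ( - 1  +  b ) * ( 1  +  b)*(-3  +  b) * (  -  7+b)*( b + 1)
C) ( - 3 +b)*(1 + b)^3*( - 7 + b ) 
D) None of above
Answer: B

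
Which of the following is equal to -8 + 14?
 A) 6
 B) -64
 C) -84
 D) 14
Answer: A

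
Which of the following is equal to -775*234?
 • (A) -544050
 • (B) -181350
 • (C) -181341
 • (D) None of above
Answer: B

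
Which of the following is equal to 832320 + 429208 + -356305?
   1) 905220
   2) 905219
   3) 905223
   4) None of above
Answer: 3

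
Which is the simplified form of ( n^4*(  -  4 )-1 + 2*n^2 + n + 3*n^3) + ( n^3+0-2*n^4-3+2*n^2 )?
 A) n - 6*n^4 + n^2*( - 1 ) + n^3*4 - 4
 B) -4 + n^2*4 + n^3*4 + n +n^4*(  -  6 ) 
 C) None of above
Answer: B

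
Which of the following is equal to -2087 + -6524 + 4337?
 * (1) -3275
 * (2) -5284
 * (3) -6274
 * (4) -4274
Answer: 4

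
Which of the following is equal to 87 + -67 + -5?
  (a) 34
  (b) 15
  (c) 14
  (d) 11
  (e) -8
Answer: b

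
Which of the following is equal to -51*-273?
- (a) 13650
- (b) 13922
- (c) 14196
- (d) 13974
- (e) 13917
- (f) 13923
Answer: f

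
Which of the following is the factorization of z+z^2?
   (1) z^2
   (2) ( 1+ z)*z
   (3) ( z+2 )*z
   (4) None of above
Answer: 2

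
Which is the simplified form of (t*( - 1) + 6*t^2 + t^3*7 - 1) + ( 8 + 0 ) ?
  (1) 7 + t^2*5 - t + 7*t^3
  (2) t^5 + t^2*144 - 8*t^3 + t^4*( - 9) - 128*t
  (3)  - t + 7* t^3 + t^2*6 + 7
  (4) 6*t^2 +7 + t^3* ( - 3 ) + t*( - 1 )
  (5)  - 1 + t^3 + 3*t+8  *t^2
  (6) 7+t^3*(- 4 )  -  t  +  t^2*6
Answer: 3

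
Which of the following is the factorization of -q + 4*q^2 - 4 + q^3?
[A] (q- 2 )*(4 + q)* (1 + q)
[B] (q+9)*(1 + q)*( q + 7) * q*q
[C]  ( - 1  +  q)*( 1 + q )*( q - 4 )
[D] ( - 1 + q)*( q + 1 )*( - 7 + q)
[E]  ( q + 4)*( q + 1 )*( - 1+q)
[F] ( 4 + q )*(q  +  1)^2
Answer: E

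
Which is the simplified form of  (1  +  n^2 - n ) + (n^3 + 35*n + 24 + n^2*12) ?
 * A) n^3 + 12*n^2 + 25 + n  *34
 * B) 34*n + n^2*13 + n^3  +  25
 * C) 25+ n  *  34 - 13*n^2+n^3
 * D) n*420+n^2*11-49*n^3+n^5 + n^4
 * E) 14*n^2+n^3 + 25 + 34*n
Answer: B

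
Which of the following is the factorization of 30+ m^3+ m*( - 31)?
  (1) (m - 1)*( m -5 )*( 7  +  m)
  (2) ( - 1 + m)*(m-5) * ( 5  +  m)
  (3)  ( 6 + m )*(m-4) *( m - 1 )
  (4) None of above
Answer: 4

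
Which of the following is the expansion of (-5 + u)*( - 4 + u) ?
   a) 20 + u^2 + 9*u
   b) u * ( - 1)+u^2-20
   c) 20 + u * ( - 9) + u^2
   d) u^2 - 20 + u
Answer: c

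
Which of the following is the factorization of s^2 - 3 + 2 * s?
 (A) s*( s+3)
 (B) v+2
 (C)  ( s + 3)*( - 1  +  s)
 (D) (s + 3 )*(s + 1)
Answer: C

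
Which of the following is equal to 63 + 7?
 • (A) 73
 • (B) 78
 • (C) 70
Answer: C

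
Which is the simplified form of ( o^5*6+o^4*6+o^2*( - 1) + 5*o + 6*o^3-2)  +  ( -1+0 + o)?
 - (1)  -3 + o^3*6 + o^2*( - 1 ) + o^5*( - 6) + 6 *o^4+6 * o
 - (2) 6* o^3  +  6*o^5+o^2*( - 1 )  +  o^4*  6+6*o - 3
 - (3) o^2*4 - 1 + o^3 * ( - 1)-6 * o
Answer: 2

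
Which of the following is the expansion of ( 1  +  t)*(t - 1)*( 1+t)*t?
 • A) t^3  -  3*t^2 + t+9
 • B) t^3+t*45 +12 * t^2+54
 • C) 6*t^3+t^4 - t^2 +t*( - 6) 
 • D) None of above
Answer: D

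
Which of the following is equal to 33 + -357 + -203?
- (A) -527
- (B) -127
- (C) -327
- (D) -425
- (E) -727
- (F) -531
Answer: A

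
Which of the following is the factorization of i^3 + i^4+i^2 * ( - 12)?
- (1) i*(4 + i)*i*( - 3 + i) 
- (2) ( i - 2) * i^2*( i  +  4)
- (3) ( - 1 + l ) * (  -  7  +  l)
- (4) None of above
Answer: 1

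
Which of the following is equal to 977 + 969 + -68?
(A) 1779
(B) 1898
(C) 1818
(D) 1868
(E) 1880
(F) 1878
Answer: F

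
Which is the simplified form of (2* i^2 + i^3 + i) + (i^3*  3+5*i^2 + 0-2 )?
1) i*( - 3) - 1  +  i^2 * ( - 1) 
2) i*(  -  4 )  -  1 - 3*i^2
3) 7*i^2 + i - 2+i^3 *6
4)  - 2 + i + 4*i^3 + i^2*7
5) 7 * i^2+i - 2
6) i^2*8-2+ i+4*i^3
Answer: 4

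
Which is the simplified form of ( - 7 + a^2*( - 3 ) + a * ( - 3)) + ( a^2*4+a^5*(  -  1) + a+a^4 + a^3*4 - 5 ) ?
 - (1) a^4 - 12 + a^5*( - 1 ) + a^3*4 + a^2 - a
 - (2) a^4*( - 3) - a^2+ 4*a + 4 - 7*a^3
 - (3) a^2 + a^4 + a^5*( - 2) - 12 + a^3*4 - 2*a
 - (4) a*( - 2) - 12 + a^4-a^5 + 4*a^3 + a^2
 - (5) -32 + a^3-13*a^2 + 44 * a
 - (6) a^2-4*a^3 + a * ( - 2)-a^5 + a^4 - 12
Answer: 4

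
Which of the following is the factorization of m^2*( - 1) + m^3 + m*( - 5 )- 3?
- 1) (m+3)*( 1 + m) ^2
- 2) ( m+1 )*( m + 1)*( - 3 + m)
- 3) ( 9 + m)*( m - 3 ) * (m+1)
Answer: 2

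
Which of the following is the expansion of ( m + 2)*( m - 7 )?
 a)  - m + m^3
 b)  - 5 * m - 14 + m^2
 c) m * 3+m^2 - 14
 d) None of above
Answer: b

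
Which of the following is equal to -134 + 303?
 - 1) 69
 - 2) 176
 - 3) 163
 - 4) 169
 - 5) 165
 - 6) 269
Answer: 4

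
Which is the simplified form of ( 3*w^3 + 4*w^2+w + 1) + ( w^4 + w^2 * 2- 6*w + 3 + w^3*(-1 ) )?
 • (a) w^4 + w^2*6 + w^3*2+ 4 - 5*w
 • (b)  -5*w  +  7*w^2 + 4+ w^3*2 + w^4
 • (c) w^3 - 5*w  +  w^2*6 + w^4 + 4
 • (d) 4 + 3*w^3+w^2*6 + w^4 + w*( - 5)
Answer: a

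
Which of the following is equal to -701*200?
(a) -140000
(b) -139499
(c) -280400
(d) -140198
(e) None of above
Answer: e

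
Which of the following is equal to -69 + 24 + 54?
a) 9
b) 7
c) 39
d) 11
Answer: a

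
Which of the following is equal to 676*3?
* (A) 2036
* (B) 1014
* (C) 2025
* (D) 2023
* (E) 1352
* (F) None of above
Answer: F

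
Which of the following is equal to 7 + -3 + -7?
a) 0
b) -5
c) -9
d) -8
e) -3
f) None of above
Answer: e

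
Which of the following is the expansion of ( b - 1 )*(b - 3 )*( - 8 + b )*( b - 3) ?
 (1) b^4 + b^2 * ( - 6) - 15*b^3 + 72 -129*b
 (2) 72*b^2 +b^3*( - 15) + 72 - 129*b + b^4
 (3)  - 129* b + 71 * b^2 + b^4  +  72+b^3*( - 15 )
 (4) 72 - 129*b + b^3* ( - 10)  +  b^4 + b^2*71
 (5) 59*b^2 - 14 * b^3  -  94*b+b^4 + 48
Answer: 3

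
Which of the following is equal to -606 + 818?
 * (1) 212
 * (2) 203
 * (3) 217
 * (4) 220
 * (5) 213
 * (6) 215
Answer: 1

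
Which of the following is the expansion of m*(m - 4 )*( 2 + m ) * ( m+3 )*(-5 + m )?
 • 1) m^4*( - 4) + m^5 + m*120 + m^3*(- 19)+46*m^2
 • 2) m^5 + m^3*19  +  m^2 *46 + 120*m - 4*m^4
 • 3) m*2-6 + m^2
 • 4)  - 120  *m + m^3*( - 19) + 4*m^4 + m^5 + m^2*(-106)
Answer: 1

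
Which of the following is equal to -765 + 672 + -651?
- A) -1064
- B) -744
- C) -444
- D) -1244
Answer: B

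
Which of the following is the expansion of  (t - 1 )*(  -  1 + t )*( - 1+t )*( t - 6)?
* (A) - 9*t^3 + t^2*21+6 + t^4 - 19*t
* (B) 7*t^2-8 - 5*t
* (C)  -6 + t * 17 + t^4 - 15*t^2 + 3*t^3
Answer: A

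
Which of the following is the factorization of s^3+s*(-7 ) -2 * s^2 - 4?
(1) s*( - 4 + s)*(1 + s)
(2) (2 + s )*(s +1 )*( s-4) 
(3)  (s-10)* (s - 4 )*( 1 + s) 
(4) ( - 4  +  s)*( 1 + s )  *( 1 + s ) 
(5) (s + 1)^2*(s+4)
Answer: 4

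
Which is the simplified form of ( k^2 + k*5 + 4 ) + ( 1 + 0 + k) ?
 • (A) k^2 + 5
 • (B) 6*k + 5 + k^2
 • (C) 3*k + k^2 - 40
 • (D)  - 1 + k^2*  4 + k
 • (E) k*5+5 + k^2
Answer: B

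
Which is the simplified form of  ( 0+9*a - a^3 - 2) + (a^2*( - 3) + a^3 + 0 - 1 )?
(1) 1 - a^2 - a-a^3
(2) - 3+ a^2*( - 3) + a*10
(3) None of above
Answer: 3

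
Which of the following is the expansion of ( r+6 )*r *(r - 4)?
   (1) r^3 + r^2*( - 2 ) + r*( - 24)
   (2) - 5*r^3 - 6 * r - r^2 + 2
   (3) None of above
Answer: 3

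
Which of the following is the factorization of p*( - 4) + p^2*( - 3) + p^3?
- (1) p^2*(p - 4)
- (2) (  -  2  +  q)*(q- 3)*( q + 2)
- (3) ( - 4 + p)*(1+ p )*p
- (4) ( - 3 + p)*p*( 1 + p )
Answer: 3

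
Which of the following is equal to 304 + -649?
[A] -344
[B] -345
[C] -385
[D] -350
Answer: B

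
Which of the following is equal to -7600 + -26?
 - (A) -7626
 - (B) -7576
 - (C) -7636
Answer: A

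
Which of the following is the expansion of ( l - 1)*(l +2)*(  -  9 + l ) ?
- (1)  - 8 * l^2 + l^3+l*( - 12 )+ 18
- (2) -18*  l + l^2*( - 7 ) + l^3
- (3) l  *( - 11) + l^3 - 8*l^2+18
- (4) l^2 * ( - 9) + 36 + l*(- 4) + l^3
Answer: 3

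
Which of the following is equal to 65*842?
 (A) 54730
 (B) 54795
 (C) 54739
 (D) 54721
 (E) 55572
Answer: A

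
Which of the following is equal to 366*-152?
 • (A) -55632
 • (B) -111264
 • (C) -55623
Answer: A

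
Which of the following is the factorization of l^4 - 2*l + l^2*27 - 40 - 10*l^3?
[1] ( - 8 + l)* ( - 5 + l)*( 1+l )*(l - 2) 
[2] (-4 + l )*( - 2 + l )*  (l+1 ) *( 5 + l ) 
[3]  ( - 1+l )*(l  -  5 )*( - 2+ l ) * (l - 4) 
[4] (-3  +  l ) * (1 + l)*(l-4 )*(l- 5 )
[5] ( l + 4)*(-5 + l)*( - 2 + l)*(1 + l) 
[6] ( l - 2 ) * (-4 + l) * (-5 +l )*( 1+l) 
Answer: 6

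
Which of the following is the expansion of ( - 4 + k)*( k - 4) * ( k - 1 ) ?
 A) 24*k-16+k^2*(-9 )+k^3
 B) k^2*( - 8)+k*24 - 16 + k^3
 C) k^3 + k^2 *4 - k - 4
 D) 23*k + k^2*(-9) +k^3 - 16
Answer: A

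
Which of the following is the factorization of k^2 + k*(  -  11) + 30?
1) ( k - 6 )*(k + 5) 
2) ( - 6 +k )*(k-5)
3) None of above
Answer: 2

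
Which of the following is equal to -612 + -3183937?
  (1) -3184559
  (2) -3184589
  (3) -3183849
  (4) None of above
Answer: 4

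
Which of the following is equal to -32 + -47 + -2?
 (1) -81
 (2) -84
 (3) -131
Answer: 1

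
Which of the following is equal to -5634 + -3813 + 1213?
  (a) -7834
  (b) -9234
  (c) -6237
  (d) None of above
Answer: d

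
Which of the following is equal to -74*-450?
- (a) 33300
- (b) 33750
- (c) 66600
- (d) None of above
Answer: a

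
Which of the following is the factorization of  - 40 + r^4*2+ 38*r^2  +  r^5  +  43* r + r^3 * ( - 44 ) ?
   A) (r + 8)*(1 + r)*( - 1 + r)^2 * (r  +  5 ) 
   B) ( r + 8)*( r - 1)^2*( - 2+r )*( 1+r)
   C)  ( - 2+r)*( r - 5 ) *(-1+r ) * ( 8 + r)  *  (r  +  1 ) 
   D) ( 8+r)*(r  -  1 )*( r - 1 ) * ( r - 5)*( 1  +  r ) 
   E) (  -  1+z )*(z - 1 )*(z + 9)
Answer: D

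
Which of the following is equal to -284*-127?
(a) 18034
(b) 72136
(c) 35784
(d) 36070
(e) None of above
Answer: e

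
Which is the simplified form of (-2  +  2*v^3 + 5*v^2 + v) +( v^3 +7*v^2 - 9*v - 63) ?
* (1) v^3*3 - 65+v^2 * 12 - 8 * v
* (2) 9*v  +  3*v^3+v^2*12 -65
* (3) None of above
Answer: 1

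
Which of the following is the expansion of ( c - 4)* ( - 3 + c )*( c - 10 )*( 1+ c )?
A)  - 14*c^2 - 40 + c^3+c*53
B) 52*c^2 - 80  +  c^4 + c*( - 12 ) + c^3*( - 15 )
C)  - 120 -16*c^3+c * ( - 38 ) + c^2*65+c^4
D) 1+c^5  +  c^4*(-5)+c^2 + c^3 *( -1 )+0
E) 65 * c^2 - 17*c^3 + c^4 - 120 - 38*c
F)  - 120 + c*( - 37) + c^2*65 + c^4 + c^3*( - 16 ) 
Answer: C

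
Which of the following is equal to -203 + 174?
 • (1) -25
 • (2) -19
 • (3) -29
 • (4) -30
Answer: 3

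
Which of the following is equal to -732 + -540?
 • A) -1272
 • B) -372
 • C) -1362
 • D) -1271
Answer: A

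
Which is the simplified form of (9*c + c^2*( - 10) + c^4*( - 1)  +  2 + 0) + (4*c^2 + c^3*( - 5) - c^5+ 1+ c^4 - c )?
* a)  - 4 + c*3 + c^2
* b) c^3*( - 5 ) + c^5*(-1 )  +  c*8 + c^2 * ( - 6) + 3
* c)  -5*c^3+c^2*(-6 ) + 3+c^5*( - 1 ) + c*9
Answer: b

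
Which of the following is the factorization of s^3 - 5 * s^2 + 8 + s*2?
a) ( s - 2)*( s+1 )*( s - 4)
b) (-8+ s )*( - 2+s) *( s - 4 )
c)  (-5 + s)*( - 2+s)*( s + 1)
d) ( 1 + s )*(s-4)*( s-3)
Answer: a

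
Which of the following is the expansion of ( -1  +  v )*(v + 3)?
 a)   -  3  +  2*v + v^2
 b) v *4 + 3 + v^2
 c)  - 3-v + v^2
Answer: a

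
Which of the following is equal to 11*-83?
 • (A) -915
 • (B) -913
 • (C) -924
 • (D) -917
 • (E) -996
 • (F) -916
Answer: B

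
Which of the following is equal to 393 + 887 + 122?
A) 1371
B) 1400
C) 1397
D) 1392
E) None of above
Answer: E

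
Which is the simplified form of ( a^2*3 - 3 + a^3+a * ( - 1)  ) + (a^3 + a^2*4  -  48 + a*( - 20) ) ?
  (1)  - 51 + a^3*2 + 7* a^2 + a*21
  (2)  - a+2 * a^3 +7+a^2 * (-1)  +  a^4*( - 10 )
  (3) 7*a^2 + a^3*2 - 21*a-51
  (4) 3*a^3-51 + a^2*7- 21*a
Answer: 3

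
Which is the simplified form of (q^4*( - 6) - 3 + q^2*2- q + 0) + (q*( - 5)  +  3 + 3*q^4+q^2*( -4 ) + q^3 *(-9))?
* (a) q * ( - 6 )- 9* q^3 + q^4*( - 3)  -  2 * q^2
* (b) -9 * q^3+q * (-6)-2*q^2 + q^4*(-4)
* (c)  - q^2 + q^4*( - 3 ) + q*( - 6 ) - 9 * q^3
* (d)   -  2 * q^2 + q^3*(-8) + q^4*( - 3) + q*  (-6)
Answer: a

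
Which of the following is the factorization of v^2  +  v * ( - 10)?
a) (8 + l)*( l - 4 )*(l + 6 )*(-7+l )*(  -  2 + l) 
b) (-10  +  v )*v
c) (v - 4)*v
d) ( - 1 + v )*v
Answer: b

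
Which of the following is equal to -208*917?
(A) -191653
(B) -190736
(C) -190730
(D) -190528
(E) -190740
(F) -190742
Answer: B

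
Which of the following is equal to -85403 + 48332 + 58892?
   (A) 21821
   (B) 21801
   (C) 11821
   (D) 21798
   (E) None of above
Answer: A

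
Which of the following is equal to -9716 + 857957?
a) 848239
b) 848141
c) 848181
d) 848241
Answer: d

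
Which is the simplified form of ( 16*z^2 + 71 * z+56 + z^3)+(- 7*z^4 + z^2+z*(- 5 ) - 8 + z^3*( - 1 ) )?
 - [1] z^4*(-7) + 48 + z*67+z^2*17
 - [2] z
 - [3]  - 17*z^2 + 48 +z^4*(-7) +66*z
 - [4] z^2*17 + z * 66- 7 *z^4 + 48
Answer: 4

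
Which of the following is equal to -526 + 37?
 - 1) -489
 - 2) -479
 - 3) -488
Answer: 1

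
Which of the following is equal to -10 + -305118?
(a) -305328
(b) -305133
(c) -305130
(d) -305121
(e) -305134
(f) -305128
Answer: f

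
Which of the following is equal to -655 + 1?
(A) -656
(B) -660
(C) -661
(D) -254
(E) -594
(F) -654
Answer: F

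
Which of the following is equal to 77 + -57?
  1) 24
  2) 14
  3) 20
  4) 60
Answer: 3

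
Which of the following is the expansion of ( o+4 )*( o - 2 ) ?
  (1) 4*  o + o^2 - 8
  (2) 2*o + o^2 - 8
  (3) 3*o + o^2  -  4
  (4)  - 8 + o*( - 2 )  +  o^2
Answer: 2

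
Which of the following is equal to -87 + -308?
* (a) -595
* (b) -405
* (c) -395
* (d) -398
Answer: c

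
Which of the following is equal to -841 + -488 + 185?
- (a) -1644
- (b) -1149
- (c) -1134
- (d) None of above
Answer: d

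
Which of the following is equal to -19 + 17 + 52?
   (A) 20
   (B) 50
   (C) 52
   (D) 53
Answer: B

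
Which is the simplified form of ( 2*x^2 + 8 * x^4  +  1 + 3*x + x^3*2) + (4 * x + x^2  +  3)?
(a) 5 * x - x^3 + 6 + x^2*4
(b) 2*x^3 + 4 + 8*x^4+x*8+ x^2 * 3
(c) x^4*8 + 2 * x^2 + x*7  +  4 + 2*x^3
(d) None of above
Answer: d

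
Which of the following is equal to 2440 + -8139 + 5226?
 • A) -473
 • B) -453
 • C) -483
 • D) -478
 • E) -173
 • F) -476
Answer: A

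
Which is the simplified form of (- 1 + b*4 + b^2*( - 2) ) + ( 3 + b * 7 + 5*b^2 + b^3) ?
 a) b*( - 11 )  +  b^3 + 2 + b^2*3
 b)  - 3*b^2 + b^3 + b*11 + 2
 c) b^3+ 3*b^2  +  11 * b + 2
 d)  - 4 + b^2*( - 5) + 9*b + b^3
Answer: c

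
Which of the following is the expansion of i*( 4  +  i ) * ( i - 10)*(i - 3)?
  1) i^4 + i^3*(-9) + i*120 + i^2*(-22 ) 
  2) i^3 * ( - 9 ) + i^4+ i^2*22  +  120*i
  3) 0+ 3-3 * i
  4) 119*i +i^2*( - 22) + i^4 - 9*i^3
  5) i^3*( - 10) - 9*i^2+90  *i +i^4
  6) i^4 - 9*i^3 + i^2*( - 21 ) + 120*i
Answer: 1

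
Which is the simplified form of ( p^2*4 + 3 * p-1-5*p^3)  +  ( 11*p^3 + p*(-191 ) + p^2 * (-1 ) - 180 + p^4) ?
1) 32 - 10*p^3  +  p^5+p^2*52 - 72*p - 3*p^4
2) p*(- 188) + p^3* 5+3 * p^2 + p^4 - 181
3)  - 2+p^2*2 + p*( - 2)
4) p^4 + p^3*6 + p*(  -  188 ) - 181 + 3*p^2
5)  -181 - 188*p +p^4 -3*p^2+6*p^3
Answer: 4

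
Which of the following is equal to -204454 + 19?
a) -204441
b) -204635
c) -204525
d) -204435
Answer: d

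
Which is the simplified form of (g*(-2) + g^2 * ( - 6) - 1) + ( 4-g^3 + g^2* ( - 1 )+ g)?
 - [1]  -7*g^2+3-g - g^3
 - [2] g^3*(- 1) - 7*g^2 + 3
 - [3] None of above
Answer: 1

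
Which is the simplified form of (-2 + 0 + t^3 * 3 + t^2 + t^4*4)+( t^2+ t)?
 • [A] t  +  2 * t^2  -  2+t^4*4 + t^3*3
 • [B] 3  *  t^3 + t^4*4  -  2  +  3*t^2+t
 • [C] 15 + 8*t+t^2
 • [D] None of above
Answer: A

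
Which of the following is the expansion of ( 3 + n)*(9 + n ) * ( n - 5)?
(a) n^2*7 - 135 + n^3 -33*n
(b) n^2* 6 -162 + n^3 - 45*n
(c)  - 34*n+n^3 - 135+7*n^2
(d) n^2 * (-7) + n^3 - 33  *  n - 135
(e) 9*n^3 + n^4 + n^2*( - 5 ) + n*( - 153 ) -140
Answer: a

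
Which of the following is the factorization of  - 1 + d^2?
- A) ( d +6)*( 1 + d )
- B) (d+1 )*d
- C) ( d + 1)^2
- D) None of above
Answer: D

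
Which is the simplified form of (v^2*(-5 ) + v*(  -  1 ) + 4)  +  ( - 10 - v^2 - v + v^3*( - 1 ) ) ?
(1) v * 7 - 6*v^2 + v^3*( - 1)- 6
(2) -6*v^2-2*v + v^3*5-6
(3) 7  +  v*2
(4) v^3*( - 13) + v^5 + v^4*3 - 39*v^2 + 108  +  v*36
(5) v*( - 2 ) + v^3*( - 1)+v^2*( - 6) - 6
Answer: 5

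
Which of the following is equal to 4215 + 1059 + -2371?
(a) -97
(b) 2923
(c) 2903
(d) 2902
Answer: c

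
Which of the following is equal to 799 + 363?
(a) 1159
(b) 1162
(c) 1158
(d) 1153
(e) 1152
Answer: b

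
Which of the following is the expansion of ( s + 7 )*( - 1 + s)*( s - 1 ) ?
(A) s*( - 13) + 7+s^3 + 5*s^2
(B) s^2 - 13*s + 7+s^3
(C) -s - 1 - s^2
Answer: A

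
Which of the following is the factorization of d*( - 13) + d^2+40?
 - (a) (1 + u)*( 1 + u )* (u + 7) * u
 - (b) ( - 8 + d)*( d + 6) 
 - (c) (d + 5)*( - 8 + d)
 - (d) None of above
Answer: d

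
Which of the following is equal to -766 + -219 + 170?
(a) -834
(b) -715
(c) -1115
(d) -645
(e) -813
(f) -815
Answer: f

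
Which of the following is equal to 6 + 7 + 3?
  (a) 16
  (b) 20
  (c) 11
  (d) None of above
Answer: a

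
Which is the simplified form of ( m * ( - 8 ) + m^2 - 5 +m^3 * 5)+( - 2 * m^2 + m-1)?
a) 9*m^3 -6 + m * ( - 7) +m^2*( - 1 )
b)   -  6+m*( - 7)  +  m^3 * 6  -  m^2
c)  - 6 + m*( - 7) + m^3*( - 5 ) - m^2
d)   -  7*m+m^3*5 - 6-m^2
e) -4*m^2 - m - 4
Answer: d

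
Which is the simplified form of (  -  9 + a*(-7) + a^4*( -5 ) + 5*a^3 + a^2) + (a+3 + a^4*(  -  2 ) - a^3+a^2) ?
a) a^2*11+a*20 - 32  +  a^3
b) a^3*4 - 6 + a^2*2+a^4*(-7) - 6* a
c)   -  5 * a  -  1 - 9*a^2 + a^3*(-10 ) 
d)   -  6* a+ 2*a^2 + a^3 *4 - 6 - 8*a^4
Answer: b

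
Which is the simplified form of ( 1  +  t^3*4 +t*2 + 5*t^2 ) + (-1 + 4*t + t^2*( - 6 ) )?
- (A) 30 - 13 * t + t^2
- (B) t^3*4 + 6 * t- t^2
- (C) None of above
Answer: B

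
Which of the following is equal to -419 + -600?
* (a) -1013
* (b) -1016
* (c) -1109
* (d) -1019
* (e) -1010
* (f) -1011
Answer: d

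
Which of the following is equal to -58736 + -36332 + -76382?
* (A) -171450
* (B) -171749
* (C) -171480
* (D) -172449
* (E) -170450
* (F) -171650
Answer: A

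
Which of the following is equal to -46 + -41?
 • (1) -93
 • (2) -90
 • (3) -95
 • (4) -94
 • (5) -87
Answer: 5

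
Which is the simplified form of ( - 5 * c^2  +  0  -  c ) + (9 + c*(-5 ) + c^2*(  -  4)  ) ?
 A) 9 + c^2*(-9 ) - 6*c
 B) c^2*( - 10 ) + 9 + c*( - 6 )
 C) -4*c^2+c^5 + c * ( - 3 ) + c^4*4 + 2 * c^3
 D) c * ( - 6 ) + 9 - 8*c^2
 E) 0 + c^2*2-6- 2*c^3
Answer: A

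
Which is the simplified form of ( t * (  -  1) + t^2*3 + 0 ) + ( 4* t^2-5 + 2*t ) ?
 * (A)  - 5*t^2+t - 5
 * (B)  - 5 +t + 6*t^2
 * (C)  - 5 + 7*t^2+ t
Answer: C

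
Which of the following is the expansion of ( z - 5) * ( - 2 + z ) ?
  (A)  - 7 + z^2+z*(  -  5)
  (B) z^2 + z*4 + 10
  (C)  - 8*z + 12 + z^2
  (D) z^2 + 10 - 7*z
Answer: D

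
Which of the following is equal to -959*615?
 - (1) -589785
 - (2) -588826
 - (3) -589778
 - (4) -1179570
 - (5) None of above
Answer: 1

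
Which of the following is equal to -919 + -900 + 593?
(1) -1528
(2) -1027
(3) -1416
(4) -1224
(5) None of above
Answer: 5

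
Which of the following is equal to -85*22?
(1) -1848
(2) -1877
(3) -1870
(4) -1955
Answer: 3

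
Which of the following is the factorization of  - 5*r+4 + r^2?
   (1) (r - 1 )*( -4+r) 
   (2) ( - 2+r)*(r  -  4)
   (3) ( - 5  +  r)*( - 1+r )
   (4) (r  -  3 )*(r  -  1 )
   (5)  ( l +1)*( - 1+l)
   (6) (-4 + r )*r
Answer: 1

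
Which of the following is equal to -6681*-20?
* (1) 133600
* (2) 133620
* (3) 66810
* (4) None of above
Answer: 2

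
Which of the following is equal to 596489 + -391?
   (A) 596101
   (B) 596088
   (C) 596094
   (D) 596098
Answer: D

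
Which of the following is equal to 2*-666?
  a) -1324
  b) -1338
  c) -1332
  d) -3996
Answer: c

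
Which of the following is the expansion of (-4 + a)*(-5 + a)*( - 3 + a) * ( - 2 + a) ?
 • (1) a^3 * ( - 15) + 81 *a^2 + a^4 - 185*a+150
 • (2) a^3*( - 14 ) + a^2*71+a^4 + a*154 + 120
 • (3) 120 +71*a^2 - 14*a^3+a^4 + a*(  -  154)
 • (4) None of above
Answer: 3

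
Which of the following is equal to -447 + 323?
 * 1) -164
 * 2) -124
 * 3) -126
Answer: 2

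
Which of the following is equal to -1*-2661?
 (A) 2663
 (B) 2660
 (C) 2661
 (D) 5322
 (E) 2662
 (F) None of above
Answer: C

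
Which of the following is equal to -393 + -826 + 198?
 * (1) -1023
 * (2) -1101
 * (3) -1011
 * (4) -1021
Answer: 4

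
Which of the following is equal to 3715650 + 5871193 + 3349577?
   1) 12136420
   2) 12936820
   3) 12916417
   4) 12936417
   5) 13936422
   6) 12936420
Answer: 6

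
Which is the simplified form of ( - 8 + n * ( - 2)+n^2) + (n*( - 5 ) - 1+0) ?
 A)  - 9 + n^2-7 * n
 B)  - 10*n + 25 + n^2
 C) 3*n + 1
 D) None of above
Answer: A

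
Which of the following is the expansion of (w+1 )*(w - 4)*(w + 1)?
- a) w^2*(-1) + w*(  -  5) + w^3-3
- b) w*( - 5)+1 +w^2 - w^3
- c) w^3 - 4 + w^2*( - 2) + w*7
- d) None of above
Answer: d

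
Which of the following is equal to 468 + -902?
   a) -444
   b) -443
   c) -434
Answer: c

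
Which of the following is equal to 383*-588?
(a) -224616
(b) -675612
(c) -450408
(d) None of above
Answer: d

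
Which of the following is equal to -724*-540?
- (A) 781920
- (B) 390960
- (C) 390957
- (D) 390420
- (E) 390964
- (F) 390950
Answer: B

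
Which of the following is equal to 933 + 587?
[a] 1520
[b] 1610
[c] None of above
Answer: a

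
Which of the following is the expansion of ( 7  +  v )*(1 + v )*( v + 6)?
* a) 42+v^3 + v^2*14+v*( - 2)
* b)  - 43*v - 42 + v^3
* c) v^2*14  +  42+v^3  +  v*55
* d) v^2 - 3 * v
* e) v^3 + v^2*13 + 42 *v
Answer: c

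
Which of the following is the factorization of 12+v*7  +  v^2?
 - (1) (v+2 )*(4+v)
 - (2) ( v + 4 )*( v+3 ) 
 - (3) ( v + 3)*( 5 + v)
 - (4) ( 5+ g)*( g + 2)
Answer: 2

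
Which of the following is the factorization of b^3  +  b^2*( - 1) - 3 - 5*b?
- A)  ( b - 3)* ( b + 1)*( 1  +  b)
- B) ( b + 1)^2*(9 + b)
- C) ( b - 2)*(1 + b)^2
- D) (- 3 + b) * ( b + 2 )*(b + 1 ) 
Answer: A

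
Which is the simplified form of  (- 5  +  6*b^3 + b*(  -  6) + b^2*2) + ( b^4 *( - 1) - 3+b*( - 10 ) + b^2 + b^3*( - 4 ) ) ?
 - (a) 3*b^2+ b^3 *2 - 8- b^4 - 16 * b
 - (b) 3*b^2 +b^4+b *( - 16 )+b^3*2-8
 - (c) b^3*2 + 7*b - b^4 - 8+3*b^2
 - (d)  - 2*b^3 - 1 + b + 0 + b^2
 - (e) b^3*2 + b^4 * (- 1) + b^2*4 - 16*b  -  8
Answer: a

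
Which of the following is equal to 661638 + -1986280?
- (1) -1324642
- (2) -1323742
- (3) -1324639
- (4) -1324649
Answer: 1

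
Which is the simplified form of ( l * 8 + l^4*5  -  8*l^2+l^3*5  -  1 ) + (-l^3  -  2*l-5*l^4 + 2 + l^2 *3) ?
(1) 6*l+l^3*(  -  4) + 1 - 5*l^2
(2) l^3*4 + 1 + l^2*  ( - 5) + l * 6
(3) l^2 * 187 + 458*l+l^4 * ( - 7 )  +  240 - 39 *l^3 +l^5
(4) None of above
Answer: 2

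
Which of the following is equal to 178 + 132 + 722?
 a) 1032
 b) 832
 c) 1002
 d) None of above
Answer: a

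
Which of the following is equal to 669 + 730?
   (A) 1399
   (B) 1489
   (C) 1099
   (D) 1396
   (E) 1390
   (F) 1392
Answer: A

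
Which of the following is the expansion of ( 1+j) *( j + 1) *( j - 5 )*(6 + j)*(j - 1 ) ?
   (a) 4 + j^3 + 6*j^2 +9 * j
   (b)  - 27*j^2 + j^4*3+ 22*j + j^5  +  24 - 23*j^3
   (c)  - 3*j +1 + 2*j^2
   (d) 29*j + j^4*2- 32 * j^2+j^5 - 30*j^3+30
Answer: d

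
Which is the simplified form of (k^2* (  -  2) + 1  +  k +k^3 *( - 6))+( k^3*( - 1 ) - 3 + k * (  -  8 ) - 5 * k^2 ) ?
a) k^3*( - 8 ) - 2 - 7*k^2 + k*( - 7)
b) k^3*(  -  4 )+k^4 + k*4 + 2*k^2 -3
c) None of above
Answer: c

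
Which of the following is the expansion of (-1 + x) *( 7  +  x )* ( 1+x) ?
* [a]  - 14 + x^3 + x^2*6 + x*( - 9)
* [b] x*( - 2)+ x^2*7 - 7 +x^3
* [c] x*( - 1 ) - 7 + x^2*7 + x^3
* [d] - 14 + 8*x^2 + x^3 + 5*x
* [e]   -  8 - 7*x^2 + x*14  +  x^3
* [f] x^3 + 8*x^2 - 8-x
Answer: c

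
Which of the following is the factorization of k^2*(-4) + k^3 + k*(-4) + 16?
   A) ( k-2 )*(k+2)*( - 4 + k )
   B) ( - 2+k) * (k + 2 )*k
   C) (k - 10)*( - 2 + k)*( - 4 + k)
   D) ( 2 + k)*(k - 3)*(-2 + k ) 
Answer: A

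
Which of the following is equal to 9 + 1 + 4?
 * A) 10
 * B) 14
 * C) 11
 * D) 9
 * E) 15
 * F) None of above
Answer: B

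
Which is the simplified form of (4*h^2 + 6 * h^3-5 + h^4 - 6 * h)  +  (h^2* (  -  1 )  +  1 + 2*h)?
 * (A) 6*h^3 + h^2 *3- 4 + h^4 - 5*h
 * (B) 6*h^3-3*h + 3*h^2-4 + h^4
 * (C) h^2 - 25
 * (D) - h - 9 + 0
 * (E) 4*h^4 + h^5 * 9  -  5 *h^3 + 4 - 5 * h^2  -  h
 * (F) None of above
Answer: F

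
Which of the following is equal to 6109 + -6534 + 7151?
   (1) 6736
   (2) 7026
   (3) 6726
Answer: 3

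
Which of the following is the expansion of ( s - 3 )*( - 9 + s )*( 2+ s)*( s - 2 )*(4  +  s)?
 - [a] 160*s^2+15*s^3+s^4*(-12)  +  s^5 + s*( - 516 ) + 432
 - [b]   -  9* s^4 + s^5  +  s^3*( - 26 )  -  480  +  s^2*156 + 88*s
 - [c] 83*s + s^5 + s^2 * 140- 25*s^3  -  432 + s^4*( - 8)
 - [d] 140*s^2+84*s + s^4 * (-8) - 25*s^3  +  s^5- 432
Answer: d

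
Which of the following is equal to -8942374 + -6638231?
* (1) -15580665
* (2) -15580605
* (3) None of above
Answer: 2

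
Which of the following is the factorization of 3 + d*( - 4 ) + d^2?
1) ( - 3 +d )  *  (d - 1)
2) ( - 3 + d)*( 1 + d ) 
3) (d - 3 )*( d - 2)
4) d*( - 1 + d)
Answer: 1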